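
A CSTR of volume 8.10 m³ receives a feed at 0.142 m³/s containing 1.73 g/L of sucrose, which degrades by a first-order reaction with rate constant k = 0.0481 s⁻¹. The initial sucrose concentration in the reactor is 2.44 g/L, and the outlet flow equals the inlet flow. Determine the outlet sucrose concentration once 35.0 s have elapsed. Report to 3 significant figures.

Accumulation = in − out − consumed: V dC/dt = Q C_in − Q C − k V C.
This is linear with rate a = Q/V + k = 0.065631 s⁻¹.
C_ss = Q C_in/(Q + kV) = 0.46211 g/L; C(t) = C_ss + (C₀ − C_ss) e^(−a t).
C(35.0) = 0.46211 + (1.9779)·e^(−0.065631·35.0) = 0.46211 + (1.9779)·0.10055 = 0.66099 g/L.

0.661 g/L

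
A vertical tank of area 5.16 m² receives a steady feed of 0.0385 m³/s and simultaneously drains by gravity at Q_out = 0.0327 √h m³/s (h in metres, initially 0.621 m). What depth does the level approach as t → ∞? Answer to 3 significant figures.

1.39 m

Level balance: A dh/dt = 0.0385 − 0.0327 √h. Setting dh/dt = 0:
Q_in = 0.0327 √h_ss ⇒ √h_ss = 0.0385/0.0327 = 1.1774.
h_ss = 1.1774² = 1.3862 m. (Since h₀ = 0.621 m < h_ss, the level will rise toward this value.)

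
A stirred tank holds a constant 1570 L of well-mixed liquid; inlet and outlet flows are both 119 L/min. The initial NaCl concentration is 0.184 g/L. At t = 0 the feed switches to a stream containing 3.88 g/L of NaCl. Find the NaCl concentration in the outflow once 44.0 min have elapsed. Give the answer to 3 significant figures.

Mass balance on the solute (V constant): V dC/dt = Q(C_in − C).
Rewrite as dC/dt + C/τ = C_in/τ, τ = V/Q = 13.193 min.
This is linear first-order; C(t) = C_in + (C₀ − C_in) e^(−t/τ).
C(44.0) = 3.88 + (0.184 − 3.88)·e^(−44.0/13.193) = 3.88 + (-3.6960)·0.035613 = 3.7484 g/L.

3.75 g/L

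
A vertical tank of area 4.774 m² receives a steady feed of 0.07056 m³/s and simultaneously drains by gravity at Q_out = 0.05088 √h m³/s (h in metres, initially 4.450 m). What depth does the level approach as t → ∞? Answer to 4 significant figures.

A dh/dt = Q_in − 0.05088 √h. Steady state requires inflow = outflow:
Q_in = 0.05088 √h_ss ⇒ √h_ss = 0.07056/0.05088 = 1.38679.
h_ss = 1.38679² = 1.92319 m. (Since h₀ = 4.450 m > h_ss, the level will fall toward this value.)

1.923 m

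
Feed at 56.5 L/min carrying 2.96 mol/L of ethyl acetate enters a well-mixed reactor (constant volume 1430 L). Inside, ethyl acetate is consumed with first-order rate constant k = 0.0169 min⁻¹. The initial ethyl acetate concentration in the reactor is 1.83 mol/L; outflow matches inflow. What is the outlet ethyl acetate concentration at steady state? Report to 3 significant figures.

Accumulation = in − out − consumed: V dC/dt = Q C_in − Q C − k V C.
Steady state (dC/dt = 0): C_ss = Q C_in/(Q + kV) = C_in/(1 + kV/Q).
C_ss = 56.5·2.96/(56.5 + 0.0169·1430) = 167.24/80.667 = 2.0732 mol/L.

2.07 mol/L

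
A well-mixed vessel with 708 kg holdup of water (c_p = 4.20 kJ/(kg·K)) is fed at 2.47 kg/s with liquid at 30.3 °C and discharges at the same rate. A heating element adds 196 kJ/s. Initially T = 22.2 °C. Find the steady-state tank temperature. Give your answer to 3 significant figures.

49.2 °C

Energy balance: M c_p dT/dt = ṁ c_p (T_in − T) + 196.
At steady state dT/dt = 0 ⇒ T_ss = T_in + Q̇/(ṁ c_p) = 30.3 + 196/(2.47·4.20) = 49.193 °C.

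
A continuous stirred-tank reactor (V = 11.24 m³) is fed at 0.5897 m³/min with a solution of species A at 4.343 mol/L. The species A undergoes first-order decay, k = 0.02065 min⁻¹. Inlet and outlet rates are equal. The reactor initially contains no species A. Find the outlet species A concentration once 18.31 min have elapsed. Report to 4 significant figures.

V dC/dt = Q(C_in − C) − k V C.
dC/dt = (Q/V) C_in − (Q/V + k) C; effective rate a = Q/V + k = 0.0524644 + 0.02065 = 0.0731144 min⁻¹.
C_ss = Q C_in/(Q + kV) = 3.11639 mol/L; C(t) = C_ss + (C₀ − C_ss) e^(−a t).
C(18.31) = 3.11639 + (-3.11639)·e^(−0.0731144·18.31) = 3.11639 + (-3.11639)·0.262180 = 2.29933 mol/L.

2.299 mol/L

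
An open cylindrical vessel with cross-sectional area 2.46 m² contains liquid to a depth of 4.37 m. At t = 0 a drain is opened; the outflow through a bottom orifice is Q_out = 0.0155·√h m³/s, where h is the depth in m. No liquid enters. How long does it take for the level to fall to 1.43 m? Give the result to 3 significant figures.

284 s

A dh/dt = −Q_out = −0.0155 √h.
∫ h^(−1/2) dh = −(0.0155/A) ∫ dt, giving 2√h = 2√h₀ − (0.0155/A) t.
t = 2A(√h₀ − √h)/0.0155 = 2·2.46·(√4.37 − √1.43)/0.0155
  = 4.9200 × (2.0905 − 1.1958) / 0.0155 = 283.97 s.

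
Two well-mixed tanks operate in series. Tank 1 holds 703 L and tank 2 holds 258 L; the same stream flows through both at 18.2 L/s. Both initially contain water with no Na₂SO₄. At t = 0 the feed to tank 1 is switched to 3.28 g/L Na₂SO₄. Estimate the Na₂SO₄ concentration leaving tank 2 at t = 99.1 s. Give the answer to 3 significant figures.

Species balance on tank i: dCᵢ/dt = (Cᵢ₋₁ − Cᵢ)/τᵢ with τᵢ = Vᵢ/Q.
τ₁ = 703/18.2 = 38.626 s; τ₂ = 258/18.2 = 14.176 s.
Tank 1: C₁ = C_in(1 − e^(−t/τ₁)). Tank 2 (τ₁ ≠ τ₂): C₂ = C_in[1 − (τ₁ e^(−t/τ₁) − τ₂ e^(−t/τ₂))/(τ₁ − τ₂)].
At t = 99.1: e^(−t/τ₁) = 0.076873, e^(−t/τ₂) = 0.00092033.
C₂ = 3.28·[1 − (38.626·0.076873 − 14.176·0.00092033)/(24.451)] = 3.28·0.87909 = 2.8834 g/L.

2.88 g/L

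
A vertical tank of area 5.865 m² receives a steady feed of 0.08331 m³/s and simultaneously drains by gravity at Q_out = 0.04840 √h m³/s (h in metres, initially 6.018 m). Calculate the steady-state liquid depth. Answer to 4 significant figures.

A dh/dt = Q_in − 0.04840 √h. Steady state requires inflow = outflow:
Q_in = 0.04840 √h_ss ⇒ √h_ss = 0.08331/0.04840 = 1.72128.
h_ss = 1.72128² = 2.96281 m. (Since h₀ = 6.018 m > h_ss, the level will fall toward this value.)

2.963 m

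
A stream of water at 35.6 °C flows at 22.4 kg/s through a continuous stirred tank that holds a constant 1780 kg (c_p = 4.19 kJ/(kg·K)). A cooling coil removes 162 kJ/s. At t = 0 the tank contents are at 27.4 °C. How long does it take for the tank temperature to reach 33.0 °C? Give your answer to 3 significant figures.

Heat balance on the well-mixed liquid: M c_p dT/dt = ṁ c_p (T_in − T) − 162.
τ = M/ṁ = 79.464 s; T_ss = T_in − Q̇/(ṁ c_p) = 33.874 °C.
T(t) = T_ss + (T₀ − T_ss) e^(−t/τ). Set T = 33.0:
e^(−t/τ) = (33.0 − 33.874)/(27.4 − 33.874) = 0.13500
t = −79.464 · ln(0.13500) = 159.13 s.

159 s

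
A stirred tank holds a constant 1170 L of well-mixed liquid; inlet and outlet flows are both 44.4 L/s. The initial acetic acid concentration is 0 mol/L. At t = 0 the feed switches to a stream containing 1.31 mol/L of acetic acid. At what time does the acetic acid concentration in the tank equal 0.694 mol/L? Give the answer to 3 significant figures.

19.9 s

Species balance: V dC/dt = Q(C_in − C) ⇒ τ = V/Q = 26.351 s.
C(t) = C_in + (C₀ − C_in) e^(−t/τ). Set C = 0.694 and solve for t:
e^(−t/τ) = (C − C_in)/(C₀ − C_in) = (0.694 − 1.31)/(0 − 1.31) = 0.47023
t = −τ ln(…) = 26.351 × 0.75454 = 19.883 s.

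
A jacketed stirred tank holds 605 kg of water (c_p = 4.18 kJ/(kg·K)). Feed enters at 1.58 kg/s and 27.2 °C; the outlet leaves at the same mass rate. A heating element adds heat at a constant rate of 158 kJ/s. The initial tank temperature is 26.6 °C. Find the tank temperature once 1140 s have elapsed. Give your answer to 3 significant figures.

49.9 °C

M c_p dT/dt = ṁ c_p (T_in − T) + Q̇.
Rearrange: dT/dt = (T_ss − T)/τ with τ = M/ṁ = 382.91 s and T_ss = T_in + Q̇/(ṁ c_p) = 51.123 °C.
Solution: T(t) = T_ss + (T₀ − T_ss) e^(−t/τ).
T(1140) = 51.123 + (-24.523)·e^(−1140/382.91) = 51.123 + (-24.523)·0.050936 = 49.874 °C.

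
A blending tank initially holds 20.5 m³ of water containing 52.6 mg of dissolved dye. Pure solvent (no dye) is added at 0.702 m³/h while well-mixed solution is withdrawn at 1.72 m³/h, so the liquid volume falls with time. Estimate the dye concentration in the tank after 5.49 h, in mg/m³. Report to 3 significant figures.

Let m(t) be the amount of dye. Volume: V(t) = V₀ + (Q_in − Q_out) t = 20.5 − 1.0180 t; V(5.49) = 14.911 m³.
Solute balance: dm/dt = 0 − Q_out C = −Q_out m/V(t).
dm/m = −Q_out dt/(V₀ − 1.0180 t); integrating gives ln(m/m₀) = −(Q_out/(Q_in−Q_out)) ln(V/V₀).
m = m₀ (V₀/V)^(Q_out/(Q_in−Q_out)) = 52.6 × (20.5/14.911)^(-1.6896) = 30.719 mg.
C = m/V = 30.719/14.911 = 2.0602 mg/m³.

2.06 mg/m³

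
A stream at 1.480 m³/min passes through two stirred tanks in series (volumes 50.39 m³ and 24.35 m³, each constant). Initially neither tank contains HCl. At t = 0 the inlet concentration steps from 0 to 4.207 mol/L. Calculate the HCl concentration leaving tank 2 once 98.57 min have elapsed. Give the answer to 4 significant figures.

3.767 mol/L

Time constants: τᵢ = Vᵢ/Q for each well-mixed tank.
τ₁ = 50.39/1.480 = 34.0473 min; τ₂ = 24.35/1.480 = 16.4527 min.
Solving the cascade with C₁(0)=C₂(0)=0 gives C₂(t) = C_in[1 − (τ₁ e^(−t/τ₁) − τ₂ e^(−t/τ₂))/(τ₁ − τ₂)].
At t = 98.57: e^(−t/τ₁) = 0.0552940, e^(−t/τ₂) = 0.00250088.
C₂ = 4.207·[1 − (34.0473·0.0552940 − 16.4527·0.00250088)/(17.5946)] = 4.207·0.895339 = 3.76669 mol/L.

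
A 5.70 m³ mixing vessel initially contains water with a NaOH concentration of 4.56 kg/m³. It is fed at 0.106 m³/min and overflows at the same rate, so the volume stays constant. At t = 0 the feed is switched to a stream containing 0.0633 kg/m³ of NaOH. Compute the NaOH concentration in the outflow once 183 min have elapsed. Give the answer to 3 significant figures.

0.213 kg/m³

Unsteady species balance (constant V, well mixed): V dC/dt = Q(C_in − C).
Time constant τ = V/Q = 5.70/0.106 = 53.774 min.
Solution: C(t) = C_in + (C₀ − C_in) e^(−t/τ).
C(183) = 0.0633 + (4.56 − 0.0633)·e^(−183/53.774) = 0.0633 + (4.4967)·0.033268 = 0.21290 kg/m³.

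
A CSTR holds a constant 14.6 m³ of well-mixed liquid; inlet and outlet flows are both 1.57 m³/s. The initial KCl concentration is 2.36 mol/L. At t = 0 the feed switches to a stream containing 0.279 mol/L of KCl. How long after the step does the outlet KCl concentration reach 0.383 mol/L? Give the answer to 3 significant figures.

Species balance on the tank: V dC/dt = Q(C_in − C), so τ = V/Q = 9.2994 s.
C(t) = C_in + (C₀ − C_in) e^(−t/τ). Set C = 0.383 and solve for t:
e^(−t/τ) = (C − C_in)/(C₀ − C_in) = (0.383 − 0.279)/(2.36 − 0.279) = 0.049976
t = −τ ln(…) = 9.2994 × 2.9962 = 27.863 s.

27.9 s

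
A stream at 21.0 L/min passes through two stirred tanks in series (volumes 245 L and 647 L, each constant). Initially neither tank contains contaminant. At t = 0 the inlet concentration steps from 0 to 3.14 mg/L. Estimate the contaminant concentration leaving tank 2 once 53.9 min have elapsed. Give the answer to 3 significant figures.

Each tank obeys Vᵢ dCᵢ/dt = Q(Cᵢ₋₁ − Cᵢ), so τᵢ = Vᵢ/Q.
τ₁ = 245/21.0 = 11.667 min; τ₂ = 647/21.0 = 30.810 min.
Tank 1: C₁ = C_in(1 − e^(−t/τ₁)). Tank 2 (τ₁ ≠ τ₂): C₂ = C_in[1 − (τ₁ e^(−t/τ₁) − τ₂ e^(−t/τ₂))/(τ₁ − τ₂)].
At t = 53.9: e^(−t/τ₁) = 0.0098528, e^(−t/τ₂) = 0.17387.
C₂ = 3.14·[1 − (11.667·0.0098528 − 30.810·0.17387)/(-19.143)] = 3.14·0.72617 = 2.2802 mg/L.

2.28 mg/L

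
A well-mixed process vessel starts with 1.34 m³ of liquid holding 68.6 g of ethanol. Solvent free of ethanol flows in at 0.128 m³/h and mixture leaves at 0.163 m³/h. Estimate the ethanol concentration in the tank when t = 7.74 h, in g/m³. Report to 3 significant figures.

22.4 g/m³

Total volume: dV/dt = Q_in − Q_out = -0.035000 m³/h, so V(t) = 1.34 − 0.035000 t and V(7.74) = 1.0691 m³.
Species balance (pure solvent in): dm/dt = −Q_out · m/V(t).
dm/m = −Q_out dt/(V₀ − 0.035000 t); integrating gives ln(m/m₀) = −(Q_out/(Q_in−Q_out)) ln(V/V₀).
m = m₀ (V₀/V)^(Q_out/(Q_in−Q_out)) = 68.6 × (1.34/1.0691)^(-4.6571) = 23.962 g.
C = m/V = 23.962/1.0691 = 22.413 g/m³.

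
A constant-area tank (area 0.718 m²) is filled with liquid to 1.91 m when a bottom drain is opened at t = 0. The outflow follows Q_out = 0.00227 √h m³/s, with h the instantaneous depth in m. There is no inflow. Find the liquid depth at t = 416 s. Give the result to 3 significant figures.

0.525 m

A dh/dt = −Q_out = −0.00227 √h.
This is separable: 2 d(√h)/dt = −0.00227/A, so √h = √h₀ − (0.00227/(2A)) t.
√h = √1.91 − 0.00227·416/(2·0.718) = 1.3820 − 0.65760 = 0.72442.
h = 0.72442² = 0.52479 m.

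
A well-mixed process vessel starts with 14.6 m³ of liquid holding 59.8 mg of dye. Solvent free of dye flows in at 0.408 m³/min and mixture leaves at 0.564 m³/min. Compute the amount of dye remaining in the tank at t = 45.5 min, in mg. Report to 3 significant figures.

5.39 mg

Total volume: dV/dt = Q_in − Q_out = -0.15600 m³/min, so V(t) = 14.6 − 0.15600 t and V(45.5) = 7.5020 m³.
Species balance (pure solvent in): dm/dt = −Q_out · m/V(t).
Separate: dm/m = −Q_out dt/V(t) ⇒ ln(m/m₀) = −(Q_out/(Q_in−Q_out)) ln(V/V₀).
m = m₀ (V₀/V)^(Q_out/(Q_in−Q_out)) = 59.8 × (14.6/7.5020)^(-3.6154) = 5.3854 mg.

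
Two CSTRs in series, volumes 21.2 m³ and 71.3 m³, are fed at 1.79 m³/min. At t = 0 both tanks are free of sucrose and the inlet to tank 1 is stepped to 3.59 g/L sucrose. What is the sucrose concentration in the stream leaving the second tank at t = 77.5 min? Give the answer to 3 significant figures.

Species balance on tank i: dCᵢ/dt = (Cᵢ₋₁ − Cᵢ)/τᵢ with τᵢ = Vᵢ/Q.
τ₁ = 21.2/1.79 = 11.844 min; τ₂ = 71.3/1.79 = 39.832 min.
Solving the cascade with C₁(0)=C₂(0)=0 gives C₂(t) = C_in[1 − (τ₁ e^(−t/τ₁) − τ₂ e^(−t/τ₂))/(τ₁ − τ₂)].
At t = 77.5: e^(−t/τ₁) = 0.0014393, e^(−t/τ₂) = 0.14289.
C₂ = 3.59·[1 − (11.844·0.0014393 − 39.832·0.14289)/(-27.989)] = 3.59·0.79725 = 2.8621 g/L.

2.86 g/L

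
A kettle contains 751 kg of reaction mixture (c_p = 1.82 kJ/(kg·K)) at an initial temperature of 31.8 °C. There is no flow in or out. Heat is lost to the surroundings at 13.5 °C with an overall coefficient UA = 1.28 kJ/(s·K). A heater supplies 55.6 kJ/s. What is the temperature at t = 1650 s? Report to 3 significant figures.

Lumped-capacitance energy balance: M c_p dT/dt = UA(T_amb − T) + Q̇.
dT/dt = (T_ss − T)/τ with T_ss = T_amb + Q̇/UA = 13.5 + 55.6/1.28 = 56.938 °C, τ = M c_p/UA = 751·1.82/1.28 = 1067.8 s.
Integrating: T(t) = T_ss + (T₀ − T_ss) e^(−t/τ).
T(1650) = 56.938 + (-25.137)·0.21327 = 51.576 °C.

51.6 °C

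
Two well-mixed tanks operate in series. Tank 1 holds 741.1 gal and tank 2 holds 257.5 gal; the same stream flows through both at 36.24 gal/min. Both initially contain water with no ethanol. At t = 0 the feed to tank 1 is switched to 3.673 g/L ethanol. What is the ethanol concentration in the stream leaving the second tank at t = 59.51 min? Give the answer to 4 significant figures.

3.367 g/L

Species balance on tank i: dCᵢ/dt = (Cᵢ₋₁ − Cᵢ)/τᵢ with τᵢ = Vᵢ/Q.
τ₁ = 741.1/36.24 = 20.4498 min; τ₂ = 257.5/36.24 = 7.10541 min.
Tank 1: C₁ = C_in(1 − e^(−t/τ₁)). Tank 2 (τ₁ ≠ τ₂): C₂ = C_in[1 − (τ₁ e^(−t/τ₁) − τ₂ e^(−t/τ₂))/(τ₁ − τ₂)].
At t = 59.51: e^(−t/τ₁) = 0.0544727, e^(−t/τ₂) = 0.000230488.
C₂ = 3.673·[1 − (20.4498·0.0544727 − 7.10541·0.000230488)/(13.3444)] = 3.673·0.916645 = 3.36684 g/L.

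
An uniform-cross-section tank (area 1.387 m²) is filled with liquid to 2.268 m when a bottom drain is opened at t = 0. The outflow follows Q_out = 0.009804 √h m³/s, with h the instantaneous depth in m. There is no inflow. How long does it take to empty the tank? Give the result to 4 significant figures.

426.1 s

A dh/dt = −Q_out = −0.009804 √h.
Separate and integrate: 2(√h − √h₀) = −(0.009804/A) t.
Set h = 0: 2√h₀ = (0.009804/A) t_empty ⇒ t_empty = 2A√h₀/0.009804.
t_empty = 2·1.387·√2.268/0.009804 = 2.77400·1.50599/0.009804 = 426.113 s.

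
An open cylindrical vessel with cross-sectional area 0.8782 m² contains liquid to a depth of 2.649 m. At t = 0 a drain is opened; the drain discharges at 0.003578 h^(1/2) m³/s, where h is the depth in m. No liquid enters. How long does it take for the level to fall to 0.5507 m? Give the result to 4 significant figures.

A dh/dt = −Q_out = −0.003578 √h.
Separate and integrate: 2(√h − √h₀) = −(0.003578/A) t.
t = 2A(√h₀ − √h)/0.003578 = 2·0.8782·(√2.649 − √0.5507)/0.003578
  = 1.75640 × (1.62757 − 0.742092) / 0.003578 = 434.674 s.

434.7 s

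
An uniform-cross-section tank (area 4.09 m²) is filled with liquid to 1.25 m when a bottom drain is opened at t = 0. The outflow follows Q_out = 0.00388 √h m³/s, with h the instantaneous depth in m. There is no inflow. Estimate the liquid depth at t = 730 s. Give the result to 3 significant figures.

Accumulation of liquid (constant cross-section A): A dh/dt = −0.00388 √h.
This is separable: 2 d(√h)/dt = −0.00388/A, so √h = √h₀ − (0.00388/(2A)) t.
√h = √1.25 − 0.00388·730/(2·4.09) = 1.1180 − 0.34626 = 0.77177.
h = 0.77177² = 0.59564 m.

0.596 m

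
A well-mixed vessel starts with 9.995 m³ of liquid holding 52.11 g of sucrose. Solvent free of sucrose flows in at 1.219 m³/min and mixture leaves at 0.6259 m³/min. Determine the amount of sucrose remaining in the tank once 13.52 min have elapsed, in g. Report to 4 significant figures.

27.99 g

Let m(t) be the amount of sucrose. Volume: V(t) = V₀ + (Q_in − Q_out) t = 9.995 + 0.593100 t; V(13.52) = 18.0137 m³.
Solute balance: dm/dt = 0 − Q_out C = −Q_out m/V(t).
dm/m = −Q_out dt/(V₀ + 0.593100 t); integrating gives ln(m/m₀) = −(Q_out/(Q_in−Q_out)) ln(V/V₀).
m = m₀ (V₀/V)^(Q_out/(Q_in−Q_out)) = 52.11 × (9.995/18.0137)^(1.05530) = 27.9868 g.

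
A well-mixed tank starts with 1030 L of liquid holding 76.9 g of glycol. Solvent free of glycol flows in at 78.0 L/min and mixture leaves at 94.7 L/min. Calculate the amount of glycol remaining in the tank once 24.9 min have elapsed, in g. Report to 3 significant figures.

Total volume: dV/dt = Q_in − Q_out = -16.700 L/min, so V(t) = 1030 − 16.700 t and V(24.9) = 614.17 L.
Solute balance: dm/dt = 0 − Q_out C = −Q_out m/V(t).
Separate: dm/m = −Q_out dt/V(t) ⇒ ln(m/m₀) = −(Q_out/(Q_in−Q_out)) ln(V/V₀).
m = m₀ (V₀/V)^(Q_out/(Q_in−Q_out)) = 76.9 × (1030/614.17)^(-5.6707) = 4.0981 g.

4.10 g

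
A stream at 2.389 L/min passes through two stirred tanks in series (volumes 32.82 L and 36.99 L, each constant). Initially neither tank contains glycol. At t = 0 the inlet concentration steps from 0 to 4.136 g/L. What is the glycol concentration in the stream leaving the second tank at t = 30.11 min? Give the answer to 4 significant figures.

2.525 g/L

Species balance on tank i: dCᵢ/dt = (Cᵢ₋₁ − Cᵢ)/τᵢ with τᵢ = Vᵢ/Q.
τ₁ = 32.82/2.389 = 13.7380 min; τ₂ = 36.99/2.389 = 15.4835 min.
Solving the cascade with C₁(0)=C₂(0)=0 gives C₂(t) = C_in[1 − (τ₁ e^(−t/τ₁) − τ₂ e^(−t/τ₂))/(τ₁ − τ₂)].
At t = 30.11: e^(−t/τ₁) = 0.111723, e^(−t/τ₂) = 0.143037.
C₂ = 4.136·[1 − (13.7380·0.111723 − 15.4835·0.143037)/(-1.74550)] = 4.136·0.610507 = 2.52506 g/L.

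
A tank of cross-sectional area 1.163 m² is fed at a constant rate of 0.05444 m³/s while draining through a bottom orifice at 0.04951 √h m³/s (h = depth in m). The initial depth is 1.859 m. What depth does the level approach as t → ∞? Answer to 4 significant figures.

A dh/dt = Q_in − 0.04951 √h. Steady state requires inflow = outflow:
Q_in = 0.04951 √h_ss ⇒ √h_ss = 0.05444/0.04951 = 1.09958.
h_ss = 1.09958² = 1.20907 m. (Since h₀ = 1.859 m > h_ss, the level will fall toward this value.)

1.209 m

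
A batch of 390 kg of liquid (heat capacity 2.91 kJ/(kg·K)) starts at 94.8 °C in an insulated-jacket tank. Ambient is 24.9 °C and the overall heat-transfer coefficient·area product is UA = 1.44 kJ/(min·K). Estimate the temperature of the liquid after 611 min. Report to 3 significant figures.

Heat balance on the well-mixed liquid: M c_p dT/dt = −UA(T − T_amb).
dT/dt = (T_ss − T)/τ with T_ss = T_amb = 24.900 °C, τ = M c_p/UA = 390·2.91/1.44 = 788.13 min.
Integrating: T(t) = T_ss + (T₀ − T_ss) e^(−t/τ).
T(611) = 24.900 + (69.900)·0.46059 = 57.095 °C.

57.1 °C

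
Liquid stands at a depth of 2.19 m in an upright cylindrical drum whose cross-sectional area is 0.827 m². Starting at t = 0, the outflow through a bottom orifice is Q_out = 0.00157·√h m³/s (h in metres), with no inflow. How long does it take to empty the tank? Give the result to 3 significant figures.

1560 s

With no inflow, A dh/dt = −0.00157 √h.
This is separable: 2 d(√h)/dt = −0.00157/A, so √h = √h₀ − (0.00157/(2A)) t.
Tank is empty when √h = 0: t_empty = 2A√h₀/0.00157.
t_empty = 2·0.827·√2.19/0.00157 = 1.6540·1.4799/0.00157 = 1559.0 s.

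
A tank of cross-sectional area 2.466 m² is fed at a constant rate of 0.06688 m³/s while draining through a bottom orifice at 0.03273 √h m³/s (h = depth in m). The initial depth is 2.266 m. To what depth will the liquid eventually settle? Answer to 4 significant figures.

4.175 m

A dh/dt = Q_in − 0.03273 √h. Steady state requires inflow = outflow:
Q_in = 0.03273 √h_ss ⇒ √h_ss = 0.06688/0.03273 = 2.04339.
h_ss = 2.04339² = 4.17542 m. (Since h₀ = 2.266 m < h_ss, the level will rise toward this value.)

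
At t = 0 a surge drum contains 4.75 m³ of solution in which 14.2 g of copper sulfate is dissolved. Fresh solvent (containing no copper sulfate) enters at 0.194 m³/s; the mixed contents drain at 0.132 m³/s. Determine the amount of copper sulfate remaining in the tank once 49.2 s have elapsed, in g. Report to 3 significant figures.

Total volume: dV/dt = Q_in − Q_out = 0.062000 m³/s, so V(t) = 4.75 + 0.062000 t and V(49.2) = 7.8004 m³.
Solute balance: dm/dt = 0 − Q_out C = −Q_out m/V(t).
dm/m = −Q_out dt/(V₀ + 0.062000 t); integrating gives ln(m/m₀) = −(Q_out/(Q_in−Q_out)) ln(V/V₀).
m = m₀ (V₀/V)^(Q_out/(Q_in−Q_out)) = 14.2 × (4.75/7.8004)^(2.1290) = 4.9391 g.

4.94 g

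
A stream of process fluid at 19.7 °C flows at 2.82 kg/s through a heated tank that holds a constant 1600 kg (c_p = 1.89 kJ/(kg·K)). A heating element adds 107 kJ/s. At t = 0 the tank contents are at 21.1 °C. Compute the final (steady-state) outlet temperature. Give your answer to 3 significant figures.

39.8 °C

M c_p dT/dt = ṁ c_p (T_in − T) + Q̇.
At steady state dT/dt = 0 ⇒ T_ss = T_in + Q̇/(ṁ c_p) = 19.7 + 107/(2.82·1.89) = 39.776 °C.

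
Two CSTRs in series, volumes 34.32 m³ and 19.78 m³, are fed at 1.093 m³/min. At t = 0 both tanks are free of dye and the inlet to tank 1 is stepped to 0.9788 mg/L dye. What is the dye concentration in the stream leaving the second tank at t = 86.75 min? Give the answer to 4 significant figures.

0.8440 mg/L

Time constants: τᵢ = Vᵢ/Q for each well-mixed tank.
τ₁ = 34.32/1.093 = 31.3998 min; τ₂ = 19.78/1.093 = 18.0970 min.
Tank 1: C₁ = C_in(1 − e^(−t/τ₁)). Tank 2 (τ₁ ≠ τ₂): C₂ = C_in[1 − (τ₁ e^(−t/τ₁) − τ₂ e^(−t/τ₂))/(τ₁ − τ₂)].
At t = 86.75: e^(−t/τ₁) = 0.0631176, e^(−t/τ₂) = 0.00828244.
C₂ = 0.9788·[1 − (31.3998·0.0631176 − 18.0970·0.00828244)/(13.3028)] = 0.9788·0.862285 = 0.844005 mg/L.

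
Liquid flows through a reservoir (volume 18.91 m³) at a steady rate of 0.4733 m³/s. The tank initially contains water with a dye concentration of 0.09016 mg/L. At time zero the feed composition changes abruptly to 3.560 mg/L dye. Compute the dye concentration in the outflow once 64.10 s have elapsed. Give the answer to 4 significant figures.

2.863 mg/L

Accumulation = in − out for the solute gives V dC/dt = Q(C_in − C).
Time constant τ = V/Q = 18.91/0.4733 = 39.9535 s.
Integrating: C(t) = C_in + (C₀ − C_in) e^(−t/τ).
C(64.10) = 3.560 + (0.09016 − 3.560)·e^(−64.10/39.9535) = 3.560 + (-3.46984)·0.201017 = 2.86250 mg/L.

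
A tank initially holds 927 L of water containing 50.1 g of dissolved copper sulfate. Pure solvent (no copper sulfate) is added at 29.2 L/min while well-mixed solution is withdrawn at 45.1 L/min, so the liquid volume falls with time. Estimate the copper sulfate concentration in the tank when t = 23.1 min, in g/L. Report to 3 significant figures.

Total volume: dV/dt = Q_in − Q_out = -15.900 L/min, so V(t) = 927 − 15.900 t and V(23.1) = 559.71 L.
No copper sulfate enters, so dm/dt = −Q_out · (m/V).
dm/m = −Q_out dt/(V₀ − 15.900 t); integrating gives ln(m/m₀) = −(Q_out/(Q_in−Q_out)) ln(V/V₀).
m = m₀ (V₀/V)^(Q_out/(Q_in−Q_out)) = 50.1 × (927/559.71)^(-2.8365) = 11.976 g.
C = m/V = 11.976/559.71 = 0.021397 g/L.

0.0214 g/L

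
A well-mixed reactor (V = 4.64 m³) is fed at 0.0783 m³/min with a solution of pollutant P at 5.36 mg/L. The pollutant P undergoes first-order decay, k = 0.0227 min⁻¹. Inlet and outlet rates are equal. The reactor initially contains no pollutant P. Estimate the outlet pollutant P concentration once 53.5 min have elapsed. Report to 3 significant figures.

2.01 mg/L

Species balance: V dC/dt = Q C_in − Q C − k V C.
This is linear with rate a = Q/V + k = 0.039575 min⁻¹.
C_ss = Q C_in/(Q + kV) = 2.2855 mg/L; C(t) = C_ss + (C₀ − C_ss) e^(−a t).
C(53.5) = 2.2855 + (-2.2855)·e^(−0.039575·53.5) = 2.2855 + (-2.2855)·0.12036 = 2.0104 mg/L.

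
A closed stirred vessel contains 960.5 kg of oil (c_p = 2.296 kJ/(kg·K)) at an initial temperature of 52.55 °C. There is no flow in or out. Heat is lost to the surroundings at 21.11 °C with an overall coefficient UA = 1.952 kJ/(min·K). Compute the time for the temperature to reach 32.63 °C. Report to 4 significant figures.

1134 min

Heat balance on the well-mixed liquid: M c_p dT/dt = −UA(T − T_amb).
τ = M c_p/UA = 1129.77 min; T_ss = T_amb = 21.1100 °C.
T(t) = T_ss + (T₀ − T_ss)e^(−t/τ); set T = 32.63:
t = −τ ln[(T − T_ss)/(T₀ − T_ss)] = −1129.77 · ln(0.366412) = 1134.28 min.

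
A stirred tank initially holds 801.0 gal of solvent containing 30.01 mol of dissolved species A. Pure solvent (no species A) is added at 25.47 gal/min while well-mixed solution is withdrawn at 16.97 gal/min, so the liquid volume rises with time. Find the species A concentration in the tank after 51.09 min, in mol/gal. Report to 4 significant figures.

Total volume: dV/dt = Q_in − Q_out = 8.50000 gal/min, so V(t) = 801.0 + 8.50000 t and V(51.09) = 1235.27 gal.
Species balance (pure solvent in): dm/dt = −Q_out · m/V(t).
Separate: dm/m = −Q_out dt/V(t) ⇒ ln(m/m₀) = −(Q_out/(Q_in−Q_out)) ln(V/V₀).
m = m₀ (V₀/V)^(Q_out/(Q_in−Q_out)) = 30.01 × (801.0/1235.27)^(1.99647) = 12.6379 mol.
C = m/V = 12.6379/1235.27 = 0.0102309 mol/gal.

0.01023 mol/gal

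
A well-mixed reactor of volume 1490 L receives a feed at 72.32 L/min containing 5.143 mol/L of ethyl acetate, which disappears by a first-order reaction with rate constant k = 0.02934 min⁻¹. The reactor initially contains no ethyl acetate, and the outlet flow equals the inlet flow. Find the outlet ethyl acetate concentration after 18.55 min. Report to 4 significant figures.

2.449 mol/L

Species balance: V dC/dt = Q C_in − Q C − k V C.
dC/dt = (Q/V) C_in − (Q/V + k) C; effective rate a = Q/V + k = 0.0485369 + 0.02934 = 0.0778769 min⁻¹.
C_ss = Q C_in/(Q + kV) = 3.20538 mol/L; C(t) = C_ss + (C₀ − C_ss) e^(−a t).
C(18.55) = 3.20538 + (-3.20538)·e^(−0.0778769·18.55) = 3.20538 + (-3.20538)·0.235836 = 2.44944 mol/L.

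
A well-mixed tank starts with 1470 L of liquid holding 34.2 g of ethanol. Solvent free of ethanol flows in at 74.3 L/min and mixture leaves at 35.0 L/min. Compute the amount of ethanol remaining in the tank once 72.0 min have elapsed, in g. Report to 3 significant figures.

13.1 g

Let m(t) be the amount of ethanol. Volume: V(t) = V₀ + (Q_in − Q_out) t = 1470 + 39.300 t; V(72.0) = 4299.6 L.
Solute balance: dm/dt = 0 − Q_out C = −Q_out m/V(t).
dm/m = −Q_out dt/(V₀ + 39.300 t); integrating gives ln(m/m₀) = −(Q_out/(Q_in−Q_out)) ln(V/V₀).
m = m₀ (V₀/V)^(Q_out/(Q_in−Q_out)) = 34.2 × (1470/4299.6)^(0.89059) = 13.150 g.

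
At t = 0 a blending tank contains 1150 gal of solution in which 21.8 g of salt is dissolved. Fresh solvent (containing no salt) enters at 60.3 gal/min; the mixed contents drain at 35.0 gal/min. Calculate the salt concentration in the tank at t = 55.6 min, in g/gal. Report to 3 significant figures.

Let m(t) be the amount of salt. Volume: V(t) = V₀ + (Q_in − Q_out) t = 1150 + 25.300 t; V(55.6) = 2556.7 gal.
No salt enters, so dm/dt = −Q_out · (m/V).
dm/m = −Q_out dt/(V₀ + 25.300 t); integrating gives ln(m/m₀) = −(Q_out/(Q_in−Q_out)) ln(V/V₀).
m = m₀ (V₀/V)^(Q_out/(Q_in−Q_out)) = 21.8 × (1150/2556.7)^(1.3834) = 7.2185 g.
C = m/V = 7.2185/2556.7 = 0.0028234 g/gal.

0.00282 g/gal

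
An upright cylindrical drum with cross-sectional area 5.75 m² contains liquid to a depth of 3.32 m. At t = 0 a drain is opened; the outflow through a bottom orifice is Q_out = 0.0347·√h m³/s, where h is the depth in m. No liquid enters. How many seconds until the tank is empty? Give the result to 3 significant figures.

604 s

A dh/dt = −Q_out = −0.0347 √h.
∫ h^(−1/2) dh = −(0.0347/A) ∫ dt, giving 2√h = 2√h₀ − (0.0347/A) t.
Set h = 0: 2√h₀ = (0.0347/A) t_empty ⇒ t_empty = 2A√h₀/0.0347.
t_empty = 2·5.75·√3.32/0.0347 = 11.500·1.8221/0.0347 = 603.86 s.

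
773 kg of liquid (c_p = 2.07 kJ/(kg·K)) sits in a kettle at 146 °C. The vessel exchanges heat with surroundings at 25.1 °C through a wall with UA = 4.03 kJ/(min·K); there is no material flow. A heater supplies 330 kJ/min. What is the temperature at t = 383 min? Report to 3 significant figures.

Unsteady energy balance on the tank contents: M c_p dT/dt = −UA(T − T_amb) + Q̇.
dT/dt = (T_ss − T)/τ with T_ss = T_amb + Q̇/UA = 25.1 + 330/4.03 = 106.99 °C, τ = M c_p/UA = 773·2.07/4.03 = 397.05 min.
This is linear first-order; T(t) = T_ss + (T₀ − T_ss) e^(−t/τ).
T(383) = 106.99 + (39.014)·0.38113 = 121.86 °C.

122 °C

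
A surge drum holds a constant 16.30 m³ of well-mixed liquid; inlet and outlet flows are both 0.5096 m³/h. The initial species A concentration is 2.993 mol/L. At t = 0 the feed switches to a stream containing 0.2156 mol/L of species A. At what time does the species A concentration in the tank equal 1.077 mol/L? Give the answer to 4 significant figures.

37.45 h

Transient balance on the dissolved component: V dC/dt = Q(C_in − C), so τ = V/Q = 31.9859 h.
C(t) = C_in + (C₀ − C_in) e^(−t/τ). Set C = 1.077 and solve for t:
e^(−t/τ) = (C − C_in)/(C₀ − C_in) = (1.077 − 0.2156)/(2.993 − 0.2156) = 0.310146
t = −τ ln(…) = 31.9859 × 1.17071 = 37.4462 h.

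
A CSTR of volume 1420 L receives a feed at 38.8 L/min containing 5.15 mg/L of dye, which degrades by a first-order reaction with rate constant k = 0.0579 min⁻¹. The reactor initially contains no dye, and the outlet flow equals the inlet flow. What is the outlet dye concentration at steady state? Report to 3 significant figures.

V dC/dt = Q(C_in − C) − k V C.
Steady state (dC/dt = 0): C_ss = Q C_in/(Q + kV) = C_in/(1 + kV/Q).
C_ss = 38.8·5.15/(38.8 + 0.0579·1420) = 199.82/121.02 = 1.6512 mg/L.

1.65 mg/L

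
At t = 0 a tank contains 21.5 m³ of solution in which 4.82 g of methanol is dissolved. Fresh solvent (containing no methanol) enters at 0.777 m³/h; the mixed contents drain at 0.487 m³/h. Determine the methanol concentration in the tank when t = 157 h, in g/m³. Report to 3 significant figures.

0.0107 g/m³

Total volume: dV/dt = Q_in − Q_out = 0.29000 m³/h, so V(t) = 21.5 + 0.29000 t and V(157) = 67.030 m³.
No methanol enters, so dm/dt = −Q_out · (m/V).
dm/m = −Q_out dt/(V₀ + 0.29000 t); integrating gives ln(m/m₀) = −(Q_out/(Q_in−Q_out)) ln(V/V₀).
m = m₀ (V₀/V)^(Q_out/(Q_in−Q_out)) = 4.82 × (21.5/67.030)^(1.6793) = 0.71409 g.
C = m/V = 0.71409/67.030 = 0.010653 g/m³.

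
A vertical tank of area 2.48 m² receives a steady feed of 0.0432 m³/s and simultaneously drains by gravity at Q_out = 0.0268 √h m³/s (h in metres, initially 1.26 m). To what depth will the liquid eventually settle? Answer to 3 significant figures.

A dh/dt = Q_in − 0.0268 √h. Steady state requires inflow = outflow:
Q_in = 0.0268 √h_ss ⇒ √h_ss = 0.0432/0.0268 = 1.6119.
h_ss = 1.6119² = 2.5984 m. (Since h₀ = 1.26 m < h_ss, the level will rise toward this value.)

2.60 m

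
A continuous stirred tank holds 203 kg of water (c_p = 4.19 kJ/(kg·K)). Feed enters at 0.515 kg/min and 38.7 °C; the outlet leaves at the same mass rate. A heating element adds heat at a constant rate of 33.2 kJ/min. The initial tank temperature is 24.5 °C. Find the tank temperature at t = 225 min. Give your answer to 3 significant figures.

Heat balance on the well-mixed liquid: M c_p dT/dt = ṁ c_p (T_in − T) + 33.2.
Rearrange: dT/dt = (T_ss − T)/τ with τ = M/ṁ = 394.17 min and T_ss = T_in + Q̇/(ṁ c_p) = 54.086 °C.
Integrating: T(t) = T_ss + (T₀ − T_ss) e^(−t/τ).
T(225) = 54.086 + (-29.586)·e^(−225/394.17) = 54.086 + (-29.586)·0.56507 = 37.368 °C.

37.4 °C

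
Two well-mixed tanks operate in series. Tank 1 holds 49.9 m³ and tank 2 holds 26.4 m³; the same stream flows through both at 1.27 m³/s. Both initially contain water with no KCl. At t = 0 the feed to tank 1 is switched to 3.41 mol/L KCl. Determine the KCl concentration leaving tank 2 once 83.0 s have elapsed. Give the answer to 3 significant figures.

2.60 mol/L

Species balance on tank i: dCᵢ/dt = (Cᵢ₋₁ − Cᵢ)/τᵢ with τᵢ = Vᵢ/Q.
τ₁ = 49.9/1.27 = 39.291 s; τ₂ = 26.4/1.27 = 20.787 s.
Solving the cascade with C₁(0)=C₂(0)=0 gives C₂(t) = C_in[1 − (τ₁ e^(−t/τ₁) − τ₂ e^(−t/τ₂))/(τ₁ − τ₂)].
At t = 83.0: e^(−t/τ₁) = 0.12094, e^(−t/τ₂) = 0.018448.
C₂ = 3.41·[1 − (39.291·0.12094 − 20.787·0.018448)/(18.504)] = 3.41·0.76391 = 2.6049 mol/L.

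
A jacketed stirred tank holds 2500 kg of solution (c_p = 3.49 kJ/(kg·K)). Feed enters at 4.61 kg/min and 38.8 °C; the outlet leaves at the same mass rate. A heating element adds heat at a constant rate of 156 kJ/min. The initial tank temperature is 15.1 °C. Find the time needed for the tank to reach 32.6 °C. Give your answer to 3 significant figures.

403 min

Unsteady energy balance on the tank contents: M c_p dT/dt = ṁ c_p (T_in − T) + 156.
τ = M/ṁ = 542.30 min; T_ss = T_in + Q̇/(ṁ c_p) = 48.496 °C.
T(t) = T_ss + (T₀ − T_ss) e^(−t/τ). Set T = 32.6:
e^(−t/τ) = (32.6 − 48.496)/(15.1 − 48.496) = 0.47599
t = −542.30 · ln(0.47599) = 402.58 min.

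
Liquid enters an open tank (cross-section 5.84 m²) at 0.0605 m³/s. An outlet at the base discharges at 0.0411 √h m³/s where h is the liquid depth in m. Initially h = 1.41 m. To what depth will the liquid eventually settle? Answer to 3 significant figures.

2.17 m

Level balance: A dh/dt = 0.0605 − 0.0411 √h. Setting dh/dt = 0:
Q_in = 0.0411 √h_ss ⇒ √h_ss = 0.0605/0.0411 = 1.4720.
h_ss = 1.4720² = 2.1668 m. (Since h₀ = 1.41 m < h_ss, the level will rise toward this value.)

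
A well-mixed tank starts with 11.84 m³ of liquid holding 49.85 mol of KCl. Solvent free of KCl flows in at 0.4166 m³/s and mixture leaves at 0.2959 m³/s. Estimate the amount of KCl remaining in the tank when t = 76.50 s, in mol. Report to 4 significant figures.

12.13 mol

Let m(t) be the amount of KCl. Volume: V(t) = V₀ + (Q_in − Q_out) t = 11.84 + 0.120700 t; V(76.50) = 21.0736 m³.
No KCl enters, so dm/dt = −Q_out · (m/V).
dm/m = −Q_out dt/(V₀ + 0.120700 t); integrating gives ln(m/m₀) = −(Q_out/(Q_in−Q_out)) ln(V/V₀).
m = m₀ (V₀/V)^(Q_out/(Q_in−Q_out)) = 49.85 × (11.84/21.0736)^(2.45153) = 12.1293 mol.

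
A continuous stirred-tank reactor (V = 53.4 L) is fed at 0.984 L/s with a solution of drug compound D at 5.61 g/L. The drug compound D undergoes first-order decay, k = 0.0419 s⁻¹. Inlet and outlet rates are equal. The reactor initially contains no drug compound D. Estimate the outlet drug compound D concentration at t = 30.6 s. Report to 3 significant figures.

1.44 g/L

V dC/dt = Q(C_in − C) − k V C.
dC/dt = (Q/V) C_in − (Q/V + k) C; effective rate a = Q/V + k = 0.018427 + 0.0419 = 0.060327 s⁻¹.
C_ss = Q C_in/(Q + kV) = 1.7136 g/L; C(t) = C_ss + (C₀ − C_ss) e^(−a t).
C(30.6) = 1.7136 + (-1.7136)·e^(−0.060327·30.6) = 1.7136 + (-1.7136)·0.15787 = 1.4431 g/L.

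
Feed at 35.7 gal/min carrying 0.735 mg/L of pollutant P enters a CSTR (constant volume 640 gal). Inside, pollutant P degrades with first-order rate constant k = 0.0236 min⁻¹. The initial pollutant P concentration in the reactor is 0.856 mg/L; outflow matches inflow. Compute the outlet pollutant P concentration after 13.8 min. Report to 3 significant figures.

Accumulation = in − out − consumed: V dC/dt = Q C_in − Q C − k V C.
This is linear with rate a = Q/V + k = 0.079381 min⁻¹.
C_ss = Q C_in/(Q + kV) = 0.51648 mg/L; C(t) = C_ss + (C₀ − C_ss) e^(−a t).
C(13.8) = 0.51648 + (0.33952)·e^(−0.079381·13.8) = 0.51648 + (0.33952)·0.33439 = 0.63001 mg/L.

0.630 mg/L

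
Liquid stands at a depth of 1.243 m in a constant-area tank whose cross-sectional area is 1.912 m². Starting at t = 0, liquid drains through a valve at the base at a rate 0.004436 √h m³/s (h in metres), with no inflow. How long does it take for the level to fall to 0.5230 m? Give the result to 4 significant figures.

337.7 s

A dh/dt = −Q_out = −0.004436 √h.
∫ h^(−1/2) dh = −(0.004436/A) ∫ dt, giving 2√h = 2√h₀ − (0.004436/A) t.
t = 2A(√h₀ − √h)/0.004436 = 2·1.912·(√1.243 − √0.5230)/0.004436
  = 3.82400 × (1.11490 − 0.723187) / 0.004436 = 337.670 s.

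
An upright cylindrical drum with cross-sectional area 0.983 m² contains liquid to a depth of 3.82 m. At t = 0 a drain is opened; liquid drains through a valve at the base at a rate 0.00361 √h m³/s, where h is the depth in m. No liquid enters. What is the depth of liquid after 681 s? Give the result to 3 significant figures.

With no inflow, A dh/dt = −0.00361 √h.
∫ h^(−1/2) dh = −(0.00361/A) ∫ dt, giving 2√h = 2√h₀ − (0.00361/A) t.
√h = √3.82 − 0.00361·681/(2·0.983) = 1.9545 − 1.2505 = 0.70402.
h = 0.70402² = 0.49564 m.

0.496 m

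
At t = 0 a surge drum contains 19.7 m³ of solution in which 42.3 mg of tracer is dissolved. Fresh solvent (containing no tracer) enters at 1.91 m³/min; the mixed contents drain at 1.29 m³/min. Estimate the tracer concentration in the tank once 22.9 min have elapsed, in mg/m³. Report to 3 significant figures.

Total volume: dV/dt = Q_in − Q_out = 0.62000 m³/min, so V(t) = 19.7 + 0.62000 t and V(22.9) = 33.898 m³.
Species balance (pure solvent in): dm/dt = −Q_out · m/V(t).
Separate: dm/m = −Q_out dt/V(t) ⇒ ln(m/m₀) = −(Q_out/(Q_in−Q_out)) ln(V/V₀).
m = m₀ (V₀/V)^(Q_out/(Q_in−Q_out)) = 42.3 × (19.7/33.898)^(2.0806) = 13.675 mg.
C = m/V = 13.675/33.898 = 0.40341 mg/m³.

0.403 mg/m³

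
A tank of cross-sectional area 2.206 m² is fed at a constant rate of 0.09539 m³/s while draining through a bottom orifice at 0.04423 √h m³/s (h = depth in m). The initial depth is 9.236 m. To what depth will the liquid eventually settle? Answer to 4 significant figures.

4.651 m

A dh/dt = Q_in − 0.04423 √h. Steady state requires inflow = outflow:
Q_in = 0.04423 √h_ss ⇒ √h_ss = 0.09539/0.04423 = 2.15668.
h_ss = 2.15668² = 4.65127 m. (Since h₀ = 9.236 m > h_ss, the level will fall toward this value.)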